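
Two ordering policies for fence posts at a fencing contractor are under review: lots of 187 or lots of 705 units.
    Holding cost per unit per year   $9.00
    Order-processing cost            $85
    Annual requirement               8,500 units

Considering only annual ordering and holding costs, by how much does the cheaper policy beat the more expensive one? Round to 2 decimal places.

Annual cost at Q: ordering D·S/Q plus holding Q·H/2.
TC(187) = (8,500/187)×85 + (187/2)×9 = $4,705.14
TC(705) = (8,500/705)×85 + (705/2)×9 = $4,197.32
Cheaper: Q = 705.  Difference = $507.81

$507.81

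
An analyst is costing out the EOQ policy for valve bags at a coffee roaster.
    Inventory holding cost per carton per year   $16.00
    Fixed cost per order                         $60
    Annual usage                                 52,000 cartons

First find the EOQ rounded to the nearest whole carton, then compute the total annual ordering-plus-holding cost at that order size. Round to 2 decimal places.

2DS/H = 2·52,000·60/16 = 390,000.00
EOQ = √390,000.00 ≈ 624.50 → Q = 624 cartons
Annual ordering cost = (D/Q)·S = (52,000/624) × 60 = $5,000.00
Annual holding cost  = (Q/2)·H = (624/2) × 16 = $4,992.00
Total = $5,000.00 + $4,992.00 = $9,992.00

$9,992.00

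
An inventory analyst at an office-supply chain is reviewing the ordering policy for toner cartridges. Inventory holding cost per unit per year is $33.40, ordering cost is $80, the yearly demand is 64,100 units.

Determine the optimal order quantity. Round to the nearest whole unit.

554 units

Q* = √(2·D·S / H) = √(2·64,100·80 / 33.4) = √307,065.9 ≈ 554.14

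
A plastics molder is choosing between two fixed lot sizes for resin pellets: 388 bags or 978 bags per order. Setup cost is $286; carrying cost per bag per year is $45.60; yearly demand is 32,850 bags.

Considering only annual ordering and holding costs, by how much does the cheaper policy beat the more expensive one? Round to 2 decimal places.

$1,155.73

For each Q, cost = (D/Q)·S + (Q/2)·H.
TC(388) = (32,850/388)×286 + (388/2)×45.6 = $33,060.58
TC(978) = (32,850/978)×286 + (978/2)×45.6 = $31,904.84
Lots of 978 are cheaper by $1,155.73.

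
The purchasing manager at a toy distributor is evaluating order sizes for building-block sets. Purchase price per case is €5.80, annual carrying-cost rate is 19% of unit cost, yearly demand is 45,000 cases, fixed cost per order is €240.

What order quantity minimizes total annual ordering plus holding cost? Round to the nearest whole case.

4,427 cases

H = i·C = 0.19 × €5.8 = €1.1020 per case-year
EOQ = √(2DS/H) = √(2 × 45,000 × 240 / 1.102)
    = √(19,600,725.95) ≈ 4,427.27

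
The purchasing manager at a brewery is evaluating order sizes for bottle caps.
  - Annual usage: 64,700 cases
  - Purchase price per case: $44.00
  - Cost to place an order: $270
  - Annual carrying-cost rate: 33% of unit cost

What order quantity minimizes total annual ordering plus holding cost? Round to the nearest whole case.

Carrying cost H = $44 × 33% = $14.5200/case/yr
EOQ = √(2DS/H) = √(2 × 64,700 × 270 / 14.52)
    = √(2,406,198.35) ≈ 1,551.19

1,551 cases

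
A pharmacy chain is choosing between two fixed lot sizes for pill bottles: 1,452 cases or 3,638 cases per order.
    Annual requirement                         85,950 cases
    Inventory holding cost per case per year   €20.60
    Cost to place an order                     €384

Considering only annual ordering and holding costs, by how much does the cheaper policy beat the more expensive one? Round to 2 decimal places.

Annual cost at Q: ordering D·S/Q plus holding Q·H/2.
TC(1,452) = (85,950/1,452)×384 + (1,452/2)×20.6 = €37,686.18
TC(3,638) = (85,950/3,638)×384 + (3,638/2)×20.6 = €46,543.64
Lots of 1,452 are cheaper by €8,857.46.

€8,857.46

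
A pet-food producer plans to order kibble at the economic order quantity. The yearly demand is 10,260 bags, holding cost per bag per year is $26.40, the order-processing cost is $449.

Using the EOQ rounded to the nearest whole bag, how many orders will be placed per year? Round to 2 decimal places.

17.36 orders per year

Optimal lot size Q* = (2 × 10,260 × $449 / $26.4)^½ ≈ 590.76 → Q = 591
Orders per year = D/Q = 10,260 / 591 = 17.360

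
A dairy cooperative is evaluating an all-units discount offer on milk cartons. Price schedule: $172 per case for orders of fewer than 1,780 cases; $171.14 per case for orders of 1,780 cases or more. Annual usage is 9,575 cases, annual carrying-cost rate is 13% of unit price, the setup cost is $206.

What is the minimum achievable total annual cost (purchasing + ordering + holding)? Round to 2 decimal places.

$1,656,291.91

H₁ = 13%×$172 = $22.3600;  H₂ = 13%×$171.14 = $22.2482
EOQ₁ = √(2×9,575×206/22.3600) = 420.03  (< 1,780, feasible at tier 1)
EOQ₂ = √(2×9,575×206/22.2482) = 421.09  (< 1,780 → use Q = 1,780 at tier-2 price)
TC(tier 1 (EOQ₁), Q≈420.0) = $1,656,291.91
TC(tier 2, Q≈1,780.0) = $1,659,574.52
Minimum at tier 1 (EOQ₁): $1,656,291.91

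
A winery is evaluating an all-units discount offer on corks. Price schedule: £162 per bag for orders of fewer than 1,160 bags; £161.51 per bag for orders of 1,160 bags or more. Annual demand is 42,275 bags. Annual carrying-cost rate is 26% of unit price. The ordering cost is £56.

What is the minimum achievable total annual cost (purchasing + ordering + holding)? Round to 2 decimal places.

H₁ = 26%×£162 = £42.1200;  H₂ = 26%×£161.51 = £41.9926
EOQ₁ = √(2×42,275×56/42.1200) = 335.28  (< 1,160, feasible at tier 1)
EOQ₂ = √(2×42,275×56/41.9926) = 335.79  (< 1,160 → use Q = 1,160 at tier-2 price)
TC(tier 1 (EOQ₁), Q≈335.3) = £6,862,671.96
TC(tier 2, Q≈1,160.0) = £6,854,231.82
Minimum at tier 2: £6,854,231.82

£6,854,231.82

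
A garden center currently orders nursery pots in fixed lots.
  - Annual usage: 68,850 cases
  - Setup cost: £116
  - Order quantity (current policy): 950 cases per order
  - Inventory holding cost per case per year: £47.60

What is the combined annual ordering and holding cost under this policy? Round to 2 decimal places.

Annual ordering cost = (D/Q)·S = (68,850/950) × 116 = £8,406.95
Annual holding cost  = (Q/2)·H = (950/2) × 47.6 = £22,610.00
Total = £8,406.95 + £22,610.00 = £31,016.95

£31,016.95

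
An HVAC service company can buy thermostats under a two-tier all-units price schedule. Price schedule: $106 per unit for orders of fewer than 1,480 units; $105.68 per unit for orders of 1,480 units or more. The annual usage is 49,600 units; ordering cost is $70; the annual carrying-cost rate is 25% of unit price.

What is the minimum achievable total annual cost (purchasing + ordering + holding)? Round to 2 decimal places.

$5,263,624.75

H₁ = 25%×$106 = $26.5000;  H₂ = 25%×$105.68 = $26.4200
EOQ₁ = √(2×49,600×70/26.5000) = 511.90  (< 1,480, feasible at tier 1)
EOQ₂ = √(2×49,600×70/26.4200) = 512.67  (< 1,480 → use Q = 1,480 at tier-2 price)
TC(tier 1 (EOQ₁), Q≈511.9) = $5,271,165.25
TC(tier 2, Q≈1,480.0) = $5,263,624.75
Minimum at tier 2: $5,263,624.75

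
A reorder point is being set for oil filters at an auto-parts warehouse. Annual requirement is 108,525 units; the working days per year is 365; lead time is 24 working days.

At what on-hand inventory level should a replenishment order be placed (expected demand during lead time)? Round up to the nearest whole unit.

7,136 units

Daily demand d = 108,525 / 365 = 297.329 units/day
Demand during lead time = 297.329 × 24 = 7,135.89
Reorder point = 7,135.89 → round up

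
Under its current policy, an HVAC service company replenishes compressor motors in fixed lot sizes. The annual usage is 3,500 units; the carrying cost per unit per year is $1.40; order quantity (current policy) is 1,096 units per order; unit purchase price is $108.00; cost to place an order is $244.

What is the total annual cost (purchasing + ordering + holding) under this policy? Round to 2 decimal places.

Orders/yr = 3,500/1,096 = 3.193; ordering cost = 3.193 × $244 = $779.20
Average inventory = 1,096/2 = 548; holding cost = 548 × $1.4 = $767.20
Purchase cost = D·C = 3,500 × 108 = $378,000.00
Total = $779.20 + $767.20 + $378,000.00 = $379,546.40

$379,546.40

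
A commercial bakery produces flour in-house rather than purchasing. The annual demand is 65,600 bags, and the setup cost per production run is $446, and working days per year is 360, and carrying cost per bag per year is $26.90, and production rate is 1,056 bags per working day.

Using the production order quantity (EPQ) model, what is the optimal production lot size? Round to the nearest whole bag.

d = 65,600/360 = 182.2222 bags/day;  effective holding cost H(1 − d/p) = 26.9·(1 − 182.2222/1056) = 22.25816
Q* = √(2DS / H_eff) = √(2·65,600·446 / 22.25816) ≈ 1,621.40

1,621 bags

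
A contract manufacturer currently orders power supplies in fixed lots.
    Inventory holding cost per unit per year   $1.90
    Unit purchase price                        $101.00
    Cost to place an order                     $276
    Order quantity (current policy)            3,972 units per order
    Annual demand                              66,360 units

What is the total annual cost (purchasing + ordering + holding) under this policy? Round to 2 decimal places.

$6,710,744.52

Orders/yr = 66,360/3,972 = 16.707; ordering cost = 16.707 × $276 = $4,611.12
Average inventory = 3,972/2 = 1986; holding cost = 1986 × $1.9 = $3,773.40
Purchase cost = D·C = 66,360 × 101 = $6,702,360.00
Total = $4,611.12 + $3,773.40 + $6,702,360.00 = $6,710,744.52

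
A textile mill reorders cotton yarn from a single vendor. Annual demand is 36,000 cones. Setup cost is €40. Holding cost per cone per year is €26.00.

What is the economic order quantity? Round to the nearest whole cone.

EOQ = √(2DS/H) = √(2 × 36,000 × 40 / 26)
    = √(110,769.23) ≈ 332.82

333 cones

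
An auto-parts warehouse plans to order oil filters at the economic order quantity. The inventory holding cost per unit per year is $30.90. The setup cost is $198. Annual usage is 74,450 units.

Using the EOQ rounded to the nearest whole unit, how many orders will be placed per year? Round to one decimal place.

2DS/H = 2·74,450·198/30.9 = 954,116.50
EOQ = √954,116.50 ≈ 976.79 → Q = 977
N = D/Q = 74,450/977 ≈ 76.203 orders/yr

76.2 orders per year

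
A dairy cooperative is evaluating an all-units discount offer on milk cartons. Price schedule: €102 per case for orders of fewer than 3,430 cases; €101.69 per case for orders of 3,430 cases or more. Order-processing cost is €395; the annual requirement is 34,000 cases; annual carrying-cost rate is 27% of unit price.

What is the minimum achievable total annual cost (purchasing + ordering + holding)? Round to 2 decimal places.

H₁ = 27%×€102 = €27.5400;  H₂ = 27%×€101.69 = €27.4563
EOQ₁ = √(2×34,000×395/27.5400) = 987.58  (< 3,430, feasible at tier 1)
EOQ₂ = √(2×34,000×395/27.4563) = 989.08  (< 3,430 → use Q = 3,430 at tier-2 price)
TC(tier 1 (EOQ₁), Q≈987.6) = €3,495,197.87
TC(tier 2, Q≈3,430.0) = €3,508,463.01
Minimum at tier 1 (EOQ₁): €3,495,197.87

€3,495,197.87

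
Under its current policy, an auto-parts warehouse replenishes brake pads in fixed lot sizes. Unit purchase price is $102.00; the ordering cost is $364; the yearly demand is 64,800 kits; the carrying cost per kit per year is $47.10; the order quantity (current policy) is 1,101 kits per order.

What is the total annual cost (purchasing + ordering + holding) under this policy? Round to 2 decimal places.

Annual ordering cost = (D/Q)·S = (64,800/1,101) × 364 = $21,423.43
Annual holding cost  = (Q/2)·H = (1,101/2) × 47.1 = $25,928.55
Purchase cost = D·C = 64,800 × 102 = $6,609,600.00
Total = $21,423.43 + $25,928.55 + $6,609,600.00 = $6,656,951.98

$6,656,951.98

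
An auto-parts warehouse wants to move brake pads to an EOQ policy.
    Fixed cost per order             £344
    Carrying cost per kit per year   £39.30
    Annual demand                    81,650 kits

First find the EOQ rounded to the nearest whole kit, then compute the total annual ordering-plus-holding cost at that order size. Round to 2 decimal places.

2DS/H = 2·81,650·344/39.3 = 1,429,394.40
EOQ = √1,429,394.40 ≈ 1,195.57 → Q = 1,196 kits
Orders/yr = 81,650/1,196 = 68.269; ordering cost = 68.269 × £344 = £23,484.62
Average inventory = 1,196/2 = 598; holding cost = 598 × £39.3 = £23,501.40
Total = £23,484.62 + £23,501.40 = £46,986.02

£46,986.02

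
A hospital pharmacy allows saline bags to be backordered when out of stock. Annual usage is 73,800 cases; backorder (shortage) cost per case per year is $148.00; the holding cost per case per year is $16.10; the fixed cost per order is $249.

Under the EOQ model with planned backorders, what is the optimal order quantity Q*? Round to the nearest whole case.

Basic EOQ = √(2·73,800·249/16.1) = 1,510.880
Backorder adjustment √((H+b)/b) = √((16.1+148)/148) = 1.0530
Q* = 1,510.880 × 1.0530 ≈ 1,590.94

1,591 cases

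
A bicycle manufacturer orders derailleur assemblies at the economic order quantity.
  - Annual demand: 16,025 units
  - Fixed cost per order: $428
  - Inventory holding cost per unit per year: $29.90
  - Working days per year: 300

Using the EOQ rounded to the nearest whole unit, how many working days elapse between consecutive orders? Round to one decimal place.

12.7 days

EOQ = √(2DS/H) = √(2 × 16,025 × 428 / 29.9)
    = √(458,775.92) ≈ 677.33 → Q = 677 units
T = Q/D × 300 days = 677/16,025 × 300 = 12.674 days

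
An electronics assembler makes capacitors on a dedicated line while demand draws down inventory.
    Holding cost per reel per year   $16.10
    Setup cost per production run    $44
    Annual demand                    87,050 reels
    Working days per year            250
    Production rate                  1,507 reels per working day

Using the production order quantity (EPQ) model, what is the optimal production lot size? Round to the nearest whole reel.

787 reels

d = 87,050/250 = 348.2000 reels/day;  effective holding cost H(1 − d/p) = 16.1·(1 − 348.2000/1507) = 12.38001
Q* = √(2DS / H_eff) = √(2·87,050·44 / 12.38001) ≈ 786.62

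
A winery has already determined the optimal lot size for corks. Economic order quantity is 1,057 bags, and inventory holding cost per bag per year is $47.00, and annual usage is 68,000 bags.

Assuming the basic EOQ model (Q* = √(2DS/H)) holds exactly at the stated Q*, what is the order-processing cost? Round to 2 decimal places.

Since Q* = (2DS/H)^½, squaring gives Q*²·H = 2DS.
S = Q²H / (2D) = 1,057² × 47 / (2 × 68,000) = 386.1081

$386.11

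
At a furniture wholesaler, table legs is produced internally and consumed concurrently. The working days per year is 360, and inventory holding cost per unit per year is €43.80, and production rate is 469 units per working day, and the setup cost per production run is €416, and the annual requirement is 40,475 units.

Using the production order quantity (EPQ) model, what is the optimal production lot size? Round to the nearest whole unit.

d = 40,475/360 = 112.4306 units/day;  effective holding cost H(1 − d/p) = 43.8·(1 − 112.4306/469) = 33.30009
Q* = √(2DS / H_eff) = √(2·40,475·416 / 33.30009) ≈ 1,005.62

1,006 units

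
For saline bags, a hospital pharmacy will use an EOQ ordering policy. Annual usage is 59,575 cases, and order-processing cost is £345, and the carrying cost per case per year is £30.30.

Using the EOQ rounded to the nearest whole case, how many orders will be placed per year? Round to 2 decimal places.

51.14 orders per year

2DS/H = 2·59,575·345/30.3 = 1,356,658.42
EOQ = √1,356,658.42 ≈ 1,164.76 → Q = 1,165
Orders per year = D/Q = 59,575 / 1,165 = 51.137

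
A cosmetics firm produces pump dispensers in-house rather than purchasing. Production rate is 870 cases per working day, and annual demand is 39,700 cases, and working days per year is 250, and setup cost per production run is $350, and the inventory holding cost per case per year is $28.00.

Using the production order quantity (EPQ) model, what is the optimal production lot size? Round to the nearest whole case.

1,102 cases

d = 39,700/250 = 158.8000 cases/day;  effective holding cost H(1 − d/p) = 28·(1 − 158.8000/870) = 22.88920
Q* = √(2DS / H_eff) = √(2·39,700·350 / 22.88920) ≈ 1,101.87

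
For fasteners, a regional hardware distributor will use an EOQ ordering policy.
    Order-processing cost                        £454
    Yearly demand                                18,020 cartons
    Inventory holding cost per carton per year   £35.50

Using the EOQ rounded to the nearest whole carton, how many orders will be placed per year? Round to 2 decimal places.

26.54 orders per year

Q* = √(2·D·S / H) = √(2·18,020·454 / 35.5) = √460,905.9 ≈ 678.90 → Q = 679
Orders per year = D/Q = 18,020 / 679 = 26.539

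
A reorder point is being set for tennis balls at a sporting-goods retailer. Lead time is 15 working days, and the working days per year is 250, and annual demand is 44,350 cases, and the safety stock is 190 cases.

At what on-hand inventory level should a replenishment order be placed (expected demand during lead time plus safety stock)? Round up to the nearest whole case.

Daily demand d = 44,350 / 250 = 177.400 cases/day
Demand during lead time = 177.400 × 15 = 2,661.00
Reorder point = 2,661.00 + 190 = 2,851.00 → round up

2,851 cases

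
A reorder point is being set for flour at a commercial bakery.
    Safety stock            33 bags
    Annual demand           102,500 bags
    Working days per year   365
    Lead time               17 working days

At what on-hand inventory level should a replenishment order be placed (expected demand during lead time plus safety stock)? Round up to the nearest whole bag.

Daily demand d = 102,500 / 365 = 280.822 bags/day
Demand during lead time = 280.822 × 17 = 4,773.97
Reorder point = 4,773.97 + 33 = 4,806.97 → round up

4,807 bags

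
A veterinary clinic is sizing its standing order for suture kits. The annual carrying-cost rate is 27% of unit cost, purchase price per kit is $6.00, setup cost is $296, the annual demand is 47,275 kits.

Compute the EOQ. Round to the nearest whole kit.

4,156 kits

Holding cost per kit per year: H = 27% × $6 = $1.6200
EOQ = √(2DS/H) = √(2 × 47,275 × 296 / 1.62)
    = √(17,275,802.47) ≈ 4,156.42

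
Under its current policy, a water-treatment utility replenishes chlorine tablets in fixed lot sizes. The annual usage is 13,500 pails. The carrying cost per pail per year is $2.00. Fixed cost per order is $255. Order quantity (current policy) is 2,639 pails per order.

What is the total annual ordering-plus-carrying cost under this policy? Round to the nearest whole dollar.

$3,943

Annual ordering cost = (D/Q)·S = (13,500/2,639) × 255 = $1,304.47
Annual holding cost  = (Q/2)·H = (2,639/2) × 2 = $2,639.00
Total = $1,304.47 + $2,639.00 = $3,943.47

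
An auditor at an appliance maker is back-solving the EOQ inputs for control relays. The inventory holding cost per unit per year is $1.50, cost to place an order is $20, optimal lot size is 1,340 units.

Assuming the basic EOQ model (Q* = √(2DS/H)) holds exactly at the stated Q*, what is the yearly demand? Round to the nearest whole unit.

From Q* = √(2DS/H) ⇒ Q*² = 2DS/H.
D = Q²H / (2S) = 1,340² × 1.5 / (2 × 20) = 67,335.00

67,335 units per year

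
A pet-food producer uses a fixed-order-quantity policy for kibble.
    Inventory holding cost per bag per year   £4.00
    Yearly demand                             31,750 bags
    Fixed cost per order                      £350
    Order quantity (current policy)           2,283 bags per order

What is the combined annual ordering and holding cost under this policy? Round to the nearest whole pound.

£9,433

Ordering: D/Q × S = 31,750/2,283 × £350 = £4,867.50
Holding:  Q/2 × H = 2,283/2 × £4 = £4,566.00
Total = £4,867.50 + £4,566.00 = £9,433.50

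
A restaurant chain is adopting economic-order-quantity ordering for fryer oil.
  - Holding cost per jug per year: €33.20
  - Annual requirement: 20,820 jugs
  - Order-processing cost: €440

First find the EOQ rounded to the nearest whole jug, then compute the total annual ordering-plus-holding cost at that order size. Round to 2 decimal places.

2DS/H = 2·20,820·440/33.2 = 551,855.42
EOQ = √551,855.42 ≈ 742.87 → Q = 743 jugs
Annual ordering cost = (D/Q)·S = (20,820/743) × 440 = €12,329.48
Annual holding cost  = (Q/2)·H = (743/2) × 33.2 = €12,333.80
Total = €12,329.48 + €12,333.80 = €24,663.28

€24,663.28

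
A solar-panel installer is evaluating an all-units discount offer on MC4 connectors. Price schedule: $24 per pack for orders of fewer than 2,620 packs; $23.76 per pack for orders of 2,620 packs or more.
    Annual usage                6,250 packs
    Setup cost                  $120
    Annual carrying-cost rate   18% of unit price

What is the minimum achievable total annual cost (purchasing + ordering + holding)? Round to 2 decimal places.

$152,545.58

H₁ = 18%×$24 = $4.3200;  H₂ = 18%×$23.76 = $4.2768
EOQ₁ = √(2×6,250×120/4.3200) = 589.26  (< 2,620, feasible at tier 1)
EOQ₂ = √(2×6,250×120/4.2768) = 592.22  (< 2,620 → use Q = 2,620 at tier-2 price)
TC(tier 1 (EOQ₁), Q≈589.3) = $152,545.58
TC(tier 2, Q≈2,620.0) = $154,388.87
Minimum at tier 1 (EOQ₁): $152,545.58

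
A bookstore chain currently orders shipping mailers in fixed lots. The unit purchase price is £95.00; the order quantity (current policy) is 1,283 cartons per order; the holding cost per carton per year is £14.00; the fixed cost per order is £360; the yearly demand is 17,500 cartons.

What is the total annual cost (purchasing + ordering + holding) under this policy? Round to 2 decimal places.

Ordering: D/Q × S = 17,500/1,283 × £360 = £4,910.37
Holding:  Q/2 × H = 1,283/2 × £14 = £8,981.00
Purchase cost = D·C = 17,500 × 95 = £1,662,500.00
Total = £4,910.37 + £8,981.00 + £1,662,500.00 = £1,676,391.37

£1,676,391.37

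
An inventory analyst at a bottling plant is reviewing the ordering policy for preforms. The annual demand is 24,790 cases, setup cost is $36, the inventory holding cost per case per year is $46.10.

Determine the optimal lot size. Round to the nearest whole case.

EOQ = √(2DS/H) = √(2 × 24,790 × 36 / 46.1)
    = √(38,717.57) ≈ 196.77

197 cases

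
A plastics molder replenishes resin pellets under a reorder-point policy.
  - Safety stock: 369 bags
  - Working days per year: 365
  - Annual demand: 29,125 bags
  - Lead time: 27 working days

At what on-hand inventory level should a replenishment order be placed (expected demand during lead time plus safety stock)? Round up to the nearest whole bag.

Daily demand d = 29,125 / 365 = 79.795 bags/day
Demand during lead time = 79.795 × 27 = 2,154.45
Reorder point = 2,154.45 + 369 = 2,523.45 → round up

2,524 bags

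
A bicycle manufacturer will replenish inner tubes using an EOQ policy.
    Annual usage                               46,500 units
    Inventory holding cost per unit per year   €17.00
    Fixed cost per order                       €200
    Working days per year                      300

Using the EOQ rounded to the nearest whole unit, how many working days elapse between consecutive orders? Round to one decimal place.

2DS/H = 2·46,500·200/17 = 1,094,117.65
EOQ = √1,094,117.65 ≈ 1,046.00 → Q = 1,046 units
Cycle time = (working days × Q)/D = (300 × 1,046) / 46,500 = 6.748 days

6.7 days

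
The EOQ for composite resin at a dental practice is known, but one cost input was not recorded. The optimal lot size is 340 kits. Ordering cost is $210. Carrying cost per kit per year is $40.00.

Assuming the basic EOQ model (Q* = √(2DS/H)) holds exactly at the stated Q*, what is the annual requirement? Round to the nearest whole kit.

11,010 kits per year

EOQ relation: Q² = 2DS/H, so rearrange for the unknown.
D = Q²H / (2S) = 340² × 40 / (2 × 210) = 11,009.52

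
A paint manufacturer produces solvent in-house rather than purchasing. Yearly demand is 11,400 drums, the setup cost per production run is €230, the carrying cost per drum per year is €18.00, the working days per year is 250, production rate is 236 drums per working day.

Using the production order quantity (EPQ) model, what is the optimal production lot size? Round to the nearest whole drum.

601 drums

d = 11,400/250 = 45.6000 drums/day;  effective holding cost H(1 − d/p) = 18·(1 − 45.6000/236) = 14.52203
Q* = √(2DS / H_eff) = √(2·11,400·230 / 14.52203) ≈ 600.92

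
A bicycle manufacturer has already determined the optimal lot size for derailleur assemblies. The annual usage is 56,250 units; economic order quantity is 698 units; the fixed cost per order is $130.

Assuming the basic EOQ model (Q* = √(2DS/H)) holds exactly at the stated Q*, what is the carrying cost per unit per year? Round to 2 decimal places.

EOQ relation: Q² = 2DS/H, so rearrange for the unknown.
H = 2DS / Q² = 2 × 56,250 × 130 / 698² = 30.0182

$30.02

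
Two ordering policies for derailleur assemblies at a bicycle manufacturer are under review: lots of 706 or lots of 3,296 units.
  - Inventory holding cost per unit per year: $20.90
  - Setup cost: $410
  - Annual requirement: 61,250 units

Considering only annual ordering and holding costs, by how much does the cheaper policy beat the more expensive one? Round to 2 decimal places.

For each Q, cost = (D/Q)·S + (Q/2)·H.
TC(706) = (61,250/706)×410 + (706/2)×20.9 = $42,947.81
TC(3,296) = (61,250/3,296)×410 + (3,296/2)×20.9 = $42,062.28
Cheaper: Q = 3,296.  Difference = $885.53

$885.53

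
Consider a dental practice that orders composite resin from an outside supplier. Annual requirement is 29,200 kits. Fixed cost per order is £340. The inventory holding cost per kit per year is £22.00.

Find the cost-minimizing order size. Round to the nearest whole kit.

950 kits

2DS/H = 2·29,200·340/22 = 902,545.45
EOQ = √902,545.45 ≈ 950.02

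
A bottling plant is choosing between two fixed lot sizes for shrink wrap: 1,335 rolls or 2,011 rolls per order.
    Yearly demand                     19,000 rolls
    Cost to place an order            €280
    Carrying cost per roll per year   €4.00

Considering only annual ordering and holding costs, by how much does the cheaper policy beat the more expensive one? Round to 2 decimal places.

€12.43

TC(Q) = (D/Q)S + (Q/2)H
TC(1,335) = (19,000/1,335)×280 + (1,335/2)×4 = €6,655.02
TC(2,011) = (19,000/2,011)×280 + (2,011/2)×4 = €6,667.45
Lots of 1,335 are cheaper by €12.43.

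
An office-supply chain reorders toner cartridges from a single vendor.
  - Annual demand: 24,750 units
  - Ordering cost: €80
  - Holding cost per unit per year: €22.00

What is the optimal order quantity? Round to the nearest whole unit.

424 units

Q* = √(2·D·S / H) = √(2·24,750·80 / 22) = √180,000.0 ≈ 424.26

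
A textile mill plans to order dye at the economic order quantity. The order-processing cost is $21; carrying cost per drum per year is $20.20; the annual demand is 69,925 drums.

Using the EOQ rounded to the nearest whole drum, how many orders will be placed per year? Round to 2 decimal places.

183.53 orders per year

2DS/H = 2·69,925·21/20.2 = 145,388.61
EOQ = √145,388.61 ≈ 381.30 → Q = 381
N = D/Q = 69,925/381 ≈ 183.530 orders/yr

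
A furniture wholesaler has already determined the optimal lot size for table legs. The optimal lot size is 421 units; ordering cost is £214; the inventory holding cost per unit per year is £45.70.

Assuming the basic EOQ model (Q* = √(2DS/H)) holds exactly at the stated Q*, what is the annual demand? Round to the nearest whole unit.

EOQ relation: Q² = 2DS/H, so rearrange for the unknown.
D = Q²H / (2S) = 421² × 45.7 / (2 × 214) = 18,925.03

18,925 units per year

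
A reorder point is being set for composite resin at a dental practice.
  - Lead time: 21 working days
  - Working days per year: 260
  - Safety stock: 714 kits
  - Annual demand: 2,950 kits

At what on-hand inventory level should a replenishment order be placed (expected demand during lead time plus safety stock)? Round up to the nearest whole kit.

Daily demand d = 2,950 / 260 = 11.346 kits/day
Demand during lead time = 11.346 × 21 = 238.27
Reorder point = 238.27 + 714 = 952.27 → round up

953 kits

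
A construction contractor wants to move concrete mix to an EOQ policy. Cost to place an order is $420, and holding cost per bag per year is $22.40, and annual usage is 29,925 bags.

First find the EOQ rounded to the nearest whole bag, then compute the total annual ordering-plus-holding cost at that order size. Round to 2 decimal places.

2DS/H = 2·29,925·420/22.4 = 1,122,187.50
EOQ = √1,122,187.50 ≈ 1,059.33 → Q = 1,059 bags
Ordering: D/Q × S = 29,925/1,059 × $420 = $11,868.27
Holding:  Q/2 × H = 1,059/2 × $22.4 = $11,860.80
Total = $11,868.27 + $11,860.80 = $23,729.07

$23,729.07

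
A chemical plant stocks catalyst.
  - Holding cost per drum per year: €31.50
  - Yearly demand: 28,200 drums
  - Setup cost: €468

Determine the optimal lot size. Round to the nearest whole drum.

915 drums

2DS/H = 2·28,200·468/31.5 = 837,942.86
EOQ = √837,942.86 ≈ 915.39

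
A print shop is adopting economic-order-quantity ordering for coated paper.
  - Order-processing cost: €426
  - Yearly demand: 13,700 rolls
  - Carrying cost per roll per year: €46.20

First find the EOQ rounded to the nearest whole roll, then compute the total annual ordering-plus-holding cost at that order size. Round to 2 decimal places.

Q* = √(2·D·S / H) = √(2·13,700·426 / 46.2) = √252,649.4 ≈ 502.64 → Q = 503 rolls
Annual ordering cost = (D/Q)·S = (13,700/503) × 426 = €11,602.78
Annual holding cost  = (Q/2)·H = (503/2) × 46.2 = €11,619.30
Total = €11,602.78 + €11,619.30 = €23,222.08

€23,222.08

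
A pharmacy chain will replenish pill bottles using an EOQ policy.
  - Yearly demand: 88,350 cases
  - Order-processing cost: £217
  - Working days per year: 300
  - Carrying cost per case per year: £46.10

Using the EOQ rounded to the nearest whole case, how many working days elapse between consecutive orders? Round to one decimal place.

3.1 days

2DS/H = 2·88,350·217/46.1 = 831,754.88
EOQ = √831,754.88 ≈ 912.01 → Q = 912 cases
Days between orders = 300 / (D/Q) = 300 / 96.875 ≈ 3.097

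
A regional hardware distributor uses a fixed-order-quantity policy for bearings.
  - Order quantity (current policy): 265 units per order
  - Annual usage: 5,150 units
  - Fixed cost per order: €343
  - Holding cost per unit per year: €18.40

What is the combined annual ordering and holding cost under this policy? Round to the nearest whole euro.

Orders/yr = 5,150/265 = 19.434; ordering cost = 19.434 × €343 = €6,665.85
Average inventory = 265/2 = 132.5; holding cost = 132.5 × €18.4 = €2,438.00
Total = €6,665.85 + €2,438.00 = €9,103.85

€9,104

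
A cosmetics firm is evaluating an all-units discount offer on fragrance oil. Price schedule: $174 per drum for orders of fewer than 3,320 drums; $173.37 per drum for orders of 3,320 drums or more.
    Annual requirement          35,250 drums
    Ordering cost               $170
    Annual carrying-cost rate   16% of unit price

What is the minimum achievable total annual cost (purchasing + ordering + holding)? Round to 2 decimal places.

H₁ = 16%×$174 = $27.8400;  H₂ = 16%×$173.37 = $27.7392
EOQ₁ = √(2×35,250×170/27.8400) = 656.12  (< 3,320, feasible at tier 1)
EOQ₂ = √(2×35,250×170/27.7392) = 657.31  (< 3,320 → use Q = 3,320 at tier-2 price)
TC(tier 1 (EOQ₁), Q≈656.1) = $6,151,766.43
TC(tier 2, Q≈3,320.0) = $6,159,144.54
Minimum at tier 1 (EOQ₁): $6,151,766.43

$6,151,766.43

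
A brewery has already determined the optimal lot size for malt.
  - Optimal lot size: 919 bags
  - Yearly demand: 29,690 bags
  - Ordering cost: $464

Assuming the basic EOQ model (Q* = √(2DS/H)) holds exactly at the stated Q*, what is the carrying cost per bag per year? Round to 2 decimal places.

Since Q* = (2DS/H)^½, squaring gives Q*²·H = 2DS.
H = 2DS / Q² = 2 × 29,690 × 464 / 919² = 32.6232

$32.62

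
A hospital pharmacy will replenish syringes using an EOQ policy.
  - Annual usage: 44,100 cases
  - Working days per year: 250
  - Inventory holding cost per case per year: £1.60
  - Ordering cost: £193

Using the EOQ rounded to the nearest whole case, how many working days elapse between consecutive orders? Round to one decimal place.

18.5 days

Optimal lot size Q* = (2 × 44,100 × £193 / £1.6)^½ ≈ 3,261.77 → Q = 3,262 cases
Days between orders = 250 / (D/Q) = 250 / 13.519 ≈ 18.492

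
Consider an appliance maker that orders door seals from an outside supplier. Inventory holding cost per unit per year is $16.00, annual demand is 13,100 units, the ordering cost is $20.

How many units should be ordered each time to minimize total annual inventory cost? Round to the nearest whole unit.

Optimal lot size Q* = (2 × 13,100 × $20 / $16)^½ ≈ 180.97

181 units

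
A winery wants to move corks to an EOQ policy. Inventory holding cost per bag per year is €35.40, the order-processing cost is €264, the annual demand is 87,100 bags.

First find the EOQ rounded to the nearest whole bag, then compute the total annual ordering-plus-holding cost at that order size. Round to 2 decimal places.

€40,348.53

2DS/H = 2·87,100·264/35.4 = 1,299,118.64
EOQ = √1,299,118.64 ≈ 1,139.79 → Q = 1,140 bags
Annual ordering cost = (D/Q)·S = (87,100/1,140) × 264 = €20,170.53
Annual holding cost  = (Q/2)·H = (1,140/2) × 35.4 = €20,178.00
Total = €20,170.53 + €20,178.00 = €40,348.53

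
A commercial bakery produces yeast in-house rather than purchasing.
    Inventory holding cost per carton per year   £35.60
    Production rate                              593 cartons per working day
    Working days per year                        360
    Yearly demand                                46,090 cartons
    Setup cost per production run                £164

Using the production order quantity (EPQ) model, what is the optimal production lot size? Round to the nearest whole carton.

d = 46,090/360 = 128.0278 cartons/day;  effective holding cost H(1 − d/p) = 35.6·(1 − 128.0278/593) = 27.91402
Q* = √(2DS / H_eff) = √(2·46,090·164 / 27.91402) ≈ 735.92

736 cartons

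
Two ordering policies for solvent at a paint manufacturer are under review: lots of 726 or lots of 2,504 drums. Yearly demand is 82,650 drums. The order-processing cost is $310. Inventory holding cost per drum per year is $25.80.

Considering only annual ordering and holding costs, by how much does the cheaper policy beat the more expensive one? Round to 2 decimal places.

$2,122.89

For each Q, cost = (D/Q)·S + (Q/2)·H.
TC(726) = (82,650/726)×310 + (726/2)×25.8 = $44,656.72
TC(2,504) = (82,650/2,504)×310 + (2,504/2)×25.8 = $42,533.83
Cheaper: Q = 2,504.  Difference = $2,122.89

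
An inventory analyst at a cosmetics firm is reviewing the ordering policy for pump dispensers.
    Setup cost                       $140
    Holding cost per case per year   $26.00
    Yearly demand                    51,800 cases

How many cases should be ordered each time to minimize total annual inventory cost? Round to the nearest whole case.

Q* = √(2·D·S / H) = √(2·51,800·140 / 26) = √557,846.2 ≈ 746.89

747 cases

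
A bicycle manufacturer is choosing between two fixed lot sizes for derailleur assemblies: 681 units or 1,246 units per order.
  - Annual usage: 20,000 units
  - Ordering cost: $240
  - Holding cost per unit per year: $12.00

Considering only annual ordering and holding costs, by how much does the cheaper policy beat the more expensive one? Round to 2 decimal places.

TC(Q) = (D/Q)S + (Q/2)H
TC(681) = (20,000/681)×240 + (681/2)×12 = $11,134.46
TC(1,246) = (20,000/1,246)×240 + (1,246/2)×12 = $11,328.33
Lots of 681 are cheaper by $193.87.

$193.87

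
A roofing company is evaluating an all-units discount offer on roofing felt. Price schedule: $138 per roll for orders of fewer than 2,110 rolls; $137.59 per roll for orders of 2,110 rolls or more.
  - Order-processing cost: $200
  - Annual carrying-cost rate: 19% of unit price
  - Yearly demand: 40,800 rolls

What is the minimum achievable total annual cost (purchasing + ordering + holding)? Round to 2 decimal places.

$5,645,119.21

H₁ = 19%×$138 = $26.2200;  H₂ = 19%×$137.59 = $26.1421
EOQ₁ = √(2×40,800×200/26.2200) = 788.94  (< 2,110, feasible at tier 1)
EOQ₂ = √(2×40,800×200/26.1421) = 790.11  (< 2,110 → use Q = 2,110 at tier-2 price)
TC(tier 1 (EOQ₁), Q≈788.9) = $5,651,086.00
TC(tier 2, Q≈2,110.0) = $5,645,119.21
Minimum at tier 2: $5,645,119.21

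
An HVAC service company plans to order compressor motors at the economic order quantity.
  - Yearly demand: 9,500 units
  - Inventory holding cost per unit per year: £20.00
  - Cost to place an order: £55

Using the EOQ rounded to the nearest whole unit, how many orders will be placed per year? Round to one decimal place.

41.5 orders per year

Q* = √(2·D·S / H) = √(2·9,500·55 / 20) = √52,250.0 ≈ 228.58 → Q = 229
N = D/Q = 9,500/229 ≈ 41.485 orders/yr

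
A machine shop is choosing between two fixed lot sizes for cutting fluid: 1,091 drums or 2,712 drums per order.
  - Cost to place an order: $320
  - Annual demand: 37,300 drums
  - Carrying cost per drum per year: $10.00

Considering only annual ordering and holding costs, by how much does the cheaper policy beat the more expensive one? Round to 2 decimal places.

$1,565.76

Annual cost at Q: ordering D·S/Q plus holding Q·H/2.
TC(1,091) = (37,300/1,091)×320 + (1,091/2)×10 = $16,395.42
TC(2,712) = (37,300/2,712)×320 + (2,712/2)×10 = $17,961.18
Cheaper: Q = 1,091.  Difference = $1,565.76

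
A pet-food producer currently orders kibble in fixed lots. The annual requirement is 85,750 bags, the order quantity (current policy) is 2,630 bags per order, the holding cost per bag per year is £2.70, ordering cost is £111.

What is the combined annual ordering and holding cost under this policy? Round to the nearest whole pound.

£7,170

Ordering: D/Q × S = 85,750/2,630 × £111 = £3,619.11
Holding:  Q/2 × H = 2,630/2 × £2.7 = £3,550.50
Total = £3,619.11 + £3,550.50 = £7,169.61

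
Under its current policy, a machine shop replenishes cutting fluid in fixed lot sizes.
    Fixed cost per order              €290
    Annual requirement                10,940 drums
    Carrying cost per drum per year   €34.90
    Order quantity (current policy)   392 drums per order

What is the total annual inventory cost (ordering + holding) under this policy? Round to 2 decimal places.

Ordering: D/Q × S = 10,940/392 × €290 = €8,093.37
Holding:  Q/2 × H = 392/2 × €34.9 = €6,840.40
Total = €8,093.37 + €6,840.40 = €14,933.77

€14,933.77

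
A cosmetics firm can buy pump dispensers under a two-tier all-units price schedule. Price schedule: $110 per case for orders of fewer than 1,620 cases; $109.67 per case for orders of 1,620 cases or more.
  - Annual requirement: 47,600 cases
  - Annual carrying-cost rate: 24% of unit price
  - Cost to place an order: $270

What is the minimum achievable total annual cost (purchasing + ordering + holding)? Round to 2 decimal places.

$5,249,545.18

H₁ = 24%×$110 = $26.4000;  H₂ = 24%×$109.67 = $26.3208
EOQ₁ = √(2×47,600×270/26.4000) = 986.73  (< 1,620, feasible at tier 1)
EOQ₂ = √(2×47,600×270/26.3208) = 988.21  (< 1,620 → use Q = 1,620 at tier-2 price)
TC(tier 1 (EOQ₁), Q≈986.7) = $5,262,049.68
TC(tier 2, Q≈1,620.0) = $5,249,545.18
Minimum at tier 2: $5,249,545.18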